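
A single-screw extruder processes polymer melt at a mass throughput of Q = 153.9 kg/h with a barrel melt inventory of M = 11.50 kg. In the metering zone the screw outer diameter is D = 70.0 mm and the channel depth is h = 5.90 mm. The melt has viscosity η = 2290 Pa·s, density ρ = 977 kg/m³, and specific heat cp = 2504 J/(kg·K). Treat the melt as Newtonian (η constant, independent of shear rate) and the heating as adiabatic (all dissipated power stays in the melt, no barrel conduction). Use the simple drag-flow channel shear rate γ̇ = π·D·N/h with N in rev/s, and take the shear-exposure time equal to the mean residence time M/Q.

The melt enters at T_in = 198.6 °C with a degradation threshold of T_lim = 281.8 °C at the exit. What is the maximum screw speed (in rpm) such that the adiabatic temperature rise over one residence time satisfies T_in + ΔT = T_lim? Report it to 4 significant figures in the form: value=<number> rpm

Convert throughput: Q = 153.9 kg/h = 153.9/3600 = 0.04275 kg/s
Mean residence time: t_res = M/Q_s = 11.50 kg / 0.04275 kg/s = 269.006 s
Convert to metres: D = 0.07 m, h = 0.0059 m
ΔT_a = T_lim − T_in = 281.8 °C − 198.6 °C = 83.2 K
γ̇_max² = ΔT_a·ρ·cp/(η·t_res) = 83.2·977·2504/(2290·269.006) = 330.411 s⁻²
γ̇_max = √330.411 = 18.1772 s⁻¹
N_max = γ̇_max·h / (π·D) = 18.1772 · 0.0059 / (π · 0.07) = 0.487676 rev/s = 29.2606 rpm

value=29.26 rpm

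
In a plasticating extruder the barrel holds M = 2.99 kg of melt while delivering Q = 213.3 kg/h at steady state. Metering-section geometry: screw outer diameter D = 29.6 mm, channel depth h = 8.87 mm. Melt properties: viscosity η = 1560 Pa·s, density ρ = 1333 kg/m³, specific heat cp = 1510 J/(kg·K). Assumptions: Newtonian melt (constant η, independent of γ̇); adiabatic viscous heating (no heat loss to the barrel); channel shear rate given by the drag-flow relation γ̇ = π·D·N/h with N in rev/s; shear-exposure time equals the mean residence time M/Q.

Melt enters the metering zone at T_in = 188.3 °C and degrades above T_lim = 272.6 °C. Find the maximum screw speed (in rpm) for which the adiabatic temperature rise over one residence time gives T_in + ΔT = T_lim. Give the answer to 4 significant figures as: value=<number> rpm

Q_s = Q / 3600 = 213.3 / 3600 = 0.05925 kg/s
t_res = M / Q_s = 2.99 ÷ 0.05925 = 50.4641 s
Convert to metres: D = 0.0296 m, h = 0.00887 m
ΔT_a = T_lim − T_in = 272.6 °C − 188.3 °C = 84.3 K
γ̇_max² = ΔT_a·ρ·cp / (η·t_res) = [84.3 × 1333 × 1510] / [1560 × 50.4641] = 2155.4 s⁻²
γ̇_max = √2155.4 = 46.4263 s⁻¹
N_max = γ̇_max·h / (π·D) = 46.4263 · 0.00887 / (π · 0.0296) = 4.42839 rev/s = 265.703 rpm

value=265.7 rpm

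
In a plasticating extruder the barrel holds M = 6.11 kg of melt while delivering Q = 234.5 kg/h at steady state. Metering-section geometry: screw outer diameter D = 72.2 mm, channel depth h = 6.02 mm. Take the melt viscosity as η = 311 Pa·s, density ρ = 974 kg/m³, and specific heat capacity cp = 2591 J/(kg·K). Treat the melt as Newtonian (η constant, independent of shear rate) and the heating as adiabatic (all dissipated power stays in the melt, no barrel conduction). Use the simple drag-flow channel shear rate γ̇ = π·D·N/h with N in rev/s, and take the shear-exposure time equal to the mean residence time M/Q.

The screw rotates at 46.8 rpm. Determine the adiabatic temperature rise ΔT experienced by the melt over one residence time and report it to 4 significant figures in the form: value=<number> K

Q_s = Q / 3600 = 234.5 / 3600 = 0.0651389 kg/s
t_res = M / Q_s = 6.11 / 0.0651389 = 93.7996 s
Geometry in metres: D = 72.2 mm → 0.0722 m, h = 6.02 mm → 0.00602 m; screw speed N = 46.8 rpm = 0.78 rev/s
γ̇ = π·D·N / h = π · 0.0722 · 0.78 / 0.00602 = 29.389 s⁻¹
Adiabatic rise: ΔT = η γ̇² t_res / (ρ cp) = 311·(29.389)²·93.7996 / (974·2591) = 9.98402 K

value=9.984 K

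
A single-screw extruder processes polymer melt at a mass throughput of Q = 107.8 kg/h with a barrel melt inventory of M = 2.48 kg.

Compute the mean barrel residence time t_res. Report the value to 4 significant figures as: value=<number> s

value=82.82 s

Throughput in SI: Q_s = 107.8 kg/h ÷ 3600 s/h = 0.0299444 kg/s
t_res = M / Q_s = 2.48 ÷ 0.0299444 = 82.82 s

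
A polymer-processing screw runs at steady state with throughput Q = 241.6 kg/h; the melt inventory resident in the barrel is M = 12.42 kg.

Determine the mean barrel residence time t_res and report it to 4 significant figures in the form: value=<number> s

value=185.1 s

Q_s = Q / 3600 = 241.6 / 3600 = 0.0671111 kg/s
Mean residence time: t_res = M/Q_s = 12.42 kg / 0.0671111 kg/s = 185.066 s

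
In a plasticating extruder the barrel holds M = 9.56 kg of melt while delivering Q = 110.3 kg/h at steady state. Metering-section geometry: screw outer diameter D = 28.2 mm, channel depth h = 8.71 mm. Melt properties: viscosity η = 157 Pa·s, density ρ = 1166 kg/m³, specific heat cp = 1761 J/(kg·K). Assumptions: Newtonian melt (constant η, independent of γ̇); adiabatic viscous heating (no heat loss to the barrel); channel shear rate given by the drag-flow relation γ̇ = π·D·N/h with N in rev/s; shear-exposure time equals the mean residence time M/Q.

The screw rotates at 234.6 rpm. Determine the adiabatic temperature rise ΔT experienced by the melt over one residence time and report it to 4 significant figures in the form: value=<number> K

value=37.73 K

Throughput in SI: Q_s = 110.3 kg/h ÷ 3600 s/h = 0.0306389 kg/s
t_res = M / Q_s = 9.56 ÷ 0.0306389 = 312.022 s
Convert to SI: D = 0.0282 m, h = 0.00871 m, N = 234.6/60 = 3.91 rev/s
γ̇ = π D N / h = (π)(0.0282)(3.91) / 0.00871 = 39.7702 s⁻¹
Adiabatic rise: ΔT = η γ̇² t_res / (ρ cp) = 157·(39.7702)²·312.022 / (1166·1761) = 37.7348 K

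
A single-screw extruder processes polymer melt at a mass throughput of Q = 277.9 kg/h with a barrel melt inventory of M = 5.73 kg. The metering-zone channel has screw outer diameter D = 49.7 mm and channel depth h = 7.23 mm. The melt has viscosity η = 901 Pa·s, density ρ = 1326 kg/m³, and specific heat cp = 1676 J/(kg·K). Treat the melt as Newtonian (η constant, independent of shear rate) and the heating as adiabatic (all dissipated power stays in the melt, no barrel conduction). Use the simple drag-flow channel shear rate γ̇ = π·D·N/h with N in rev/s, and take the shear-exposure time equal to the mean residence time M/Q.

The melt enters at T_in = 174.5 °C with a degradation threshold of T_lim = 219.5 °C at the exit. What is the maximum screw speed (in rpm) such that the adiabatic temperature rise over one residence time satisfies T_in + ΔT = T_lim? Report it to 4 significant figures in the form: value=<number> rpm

value=107.4 rpm

Q_s = Q / 3600 = 277.9 / 3600 = 0.0771944 kg/s
t_res = M / Q_s = 5.73 / 0.0771944 = 74.2281 s
Geometry in SI: D = 49.7 mm → 0.0497 m, h = 7.23 mm → 0.00723 m
ΔT_a = T_lim − T_in = 219.5 − 174.5 = 45 K
γ̇_max² = ΔT_a·ρ·cp/(η·t_res) = 45·1326·1676/(901·74.2281) = 1495.33 s⁻²
γ̇_max = sqrt(1495.33) = 38.6695 s⁻¹
N_max = γ̇_max h / (πD) = 38.6695·0.00723/(π·0.0497) = 1.79061 rev/s → ×60 = 107.436 rpm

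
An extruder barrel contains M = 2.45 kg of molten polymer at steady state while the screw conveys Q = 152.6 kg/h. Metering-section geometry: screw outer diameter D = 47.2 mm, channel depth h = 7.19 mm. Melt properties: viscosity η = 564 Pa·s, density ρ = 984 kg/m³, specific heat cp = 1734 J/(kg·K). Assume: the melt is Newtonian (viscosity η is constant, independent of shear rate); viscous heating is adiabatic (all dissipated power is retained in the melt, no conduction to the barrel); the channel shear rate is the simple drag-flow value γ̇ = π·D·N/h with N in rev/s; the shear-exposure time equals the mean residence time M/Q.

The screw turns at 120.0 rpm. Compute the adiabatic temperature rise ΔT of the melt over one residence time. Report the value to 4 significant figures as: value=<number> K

Q_s = Q / 3600 = 152.6 / 3600 = 0.0423889 kg/s
t_res = M / Q_s = 2.45 / 0.0423889 = 57.7982 s
Convert to SI: D = 0.0472 m, h = 0.00719 m, N = 120.0/60 = 2 rev/s
Shear rate: γ̇ = πDN/h = π·0.0472·2/0.00719 = 41.2471 s⁻¹
Adiabatic rise: ΔT = η γ̇² t_res / (ρ cp) = 564·(41.2471)²·57.7982 / (984·1734) = 32.5039 K

value=32.50 K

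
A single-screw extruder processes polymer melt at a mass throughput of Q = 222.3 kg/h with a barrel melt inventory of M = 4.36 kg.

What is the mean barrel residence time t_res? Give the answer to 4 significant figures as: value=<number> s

Throughput in SI: Q_s = 222.3 kg/h ÷ 3600 s/h = 0.06175 kg/s
Mean residence time: t_res = M/Q_s = 4.36 kg / 0.06175 kg/s = 70.6073 s

value=70.61 s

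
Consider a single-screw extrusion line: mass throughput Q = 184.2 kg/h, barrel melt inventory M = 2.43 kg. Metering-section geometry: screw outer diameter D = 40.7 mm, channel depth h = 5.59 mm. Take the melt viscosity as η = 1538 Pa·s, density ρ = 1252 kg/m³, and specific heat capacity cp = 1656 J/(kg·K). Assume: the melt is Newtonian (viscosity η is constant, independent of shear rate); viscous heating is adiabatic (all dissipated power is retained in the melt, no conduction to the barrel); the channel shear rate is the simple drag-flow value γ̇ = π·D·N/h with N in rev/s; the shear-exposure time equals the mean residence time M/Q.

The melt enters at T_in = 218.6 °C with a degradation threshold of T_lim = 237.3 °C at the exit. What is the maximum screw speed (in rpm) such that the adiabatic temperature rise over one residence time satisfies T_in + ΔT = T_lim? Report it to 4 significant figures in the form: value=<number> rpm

Q_s = Q / 3600 = 184.2 / 3600 = 0.0511667 kg/s
Mean residence time: t_res = M/Q_s = 2.43 kg / 0.0511667 kg/s = 47.4919 s
Convert to metres: D = 0.0407 m, h = 0.00559 m
ΔT_a = T_lim − T_in = 237.3 − 218.6 = 18.7 K
γ̇_max² = ΔT_a·ρ·cp / (η·t_res) = [18.7 × 1252 × 1656] / [1538 × 47.4919] = 530.8 s⁻²
γ̇_max = sqrt(530.8) = 23.0391 s⁻¹
N_max = γ̇_max·h / (π·D) = 23.0391 · 0.00559 / (π · 0.0407) = 1.00724 rev/s = 60.4344 rpm

value=60.43 rpm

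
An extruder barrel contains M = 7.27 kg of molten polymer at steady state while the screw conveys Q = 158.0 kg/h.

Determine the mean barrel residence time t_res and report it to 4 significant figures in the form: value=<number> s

Convert throughput: Q = 158.0 kg/h = 158.0/3600 = 0.0438889 kg/s
t_res = M / Q_s = 7.27 / 0.0438889 = 165.646 s

value=165.6 s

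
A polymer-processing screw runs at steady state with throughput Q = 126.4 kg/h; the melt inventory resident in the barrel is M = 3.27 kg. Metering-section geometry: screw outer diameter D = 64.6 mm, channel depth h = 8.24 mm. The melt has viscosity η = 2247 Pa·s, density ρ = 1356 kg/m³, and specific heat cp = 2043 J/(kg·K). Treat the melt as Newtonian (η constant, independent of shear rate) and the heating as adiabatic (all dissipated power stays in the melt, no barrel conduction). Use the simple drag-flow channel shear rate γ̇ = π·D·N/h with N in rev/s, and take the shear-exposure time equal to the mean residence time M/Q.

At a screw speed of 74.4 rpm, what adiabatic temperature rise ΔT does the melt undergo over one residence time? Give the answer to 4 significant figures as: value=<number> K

Q_s = Q / 3600 = 126.4 / 3600 = 0.0351111 kg/s
Mean residence time: t_res = M/Q_s = 3.27 kg / 0.0351111 kg/s = 93.1329 s
Convert to SI: D = 0.0646 m, h = 0.00824 m, N = 74.4/60 = 1.24 rev/s
Shear rate: γ̇ = πDN/h = π·0.0646·1.24/0.00824 = 30.5406 s⁻¹
Adiabatic rise: ΔT = η γ̇² t_res / (ρ cp) = 2247·(30.5406)²·93.1329 / (1356·2043) = 70.4583 K

value=70.46 K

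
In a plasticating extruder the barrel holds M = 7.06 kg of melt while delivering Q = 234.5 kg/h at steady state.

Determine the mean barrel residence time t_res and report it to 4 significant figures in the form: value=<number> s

value=108.4 s

Throughput in SI: Q_s = 234.5 kg/h ÷ 3600 s/h = 0.0651389 kg/s
t_res = M / Q_s = 7.06 / 0.0651389 = 108.384 s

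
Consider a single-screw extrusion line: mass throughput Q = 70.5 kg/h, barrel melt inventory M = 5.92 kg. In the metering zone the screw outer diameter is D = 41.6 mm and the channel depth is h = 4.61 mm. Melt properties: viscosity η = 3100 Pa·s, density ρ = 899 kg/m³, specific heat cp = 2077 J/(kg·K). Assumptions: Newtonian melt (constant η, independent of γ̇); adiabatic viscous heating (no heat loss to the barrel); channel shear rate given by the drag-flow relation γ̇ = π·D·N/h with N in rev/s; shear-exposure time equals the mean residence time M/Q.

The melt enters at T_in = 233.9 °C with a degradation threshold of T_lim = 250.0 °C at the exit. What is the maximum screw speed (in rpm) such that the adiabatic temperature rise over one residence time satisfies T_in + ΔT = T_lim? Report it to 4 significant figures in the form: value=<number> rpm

Throughput in SI: Q_s = 70.5 kg/h ÷ 3600 s/h = 0.0195833 kg/s
t_res = M / Q_s = 5.92 / 0.0195833 = 302.298 s
Geometry in SI: D = 41.6 mm → 0.0416 m, h = 4.61 mm → 0.00461 m
Allowable rise: ΔT_a = T_lim − T_in = 250.0 − 233.9 = 16.1 K
γ̇_max² = ΔT_a·ρ·cp / (η·t_res) = [16.1 × 899 × 2077] / [3100 × 302.298] = 32.0793 s⁻²
Take the square root: γ̇_max = √(32.0793) = 5.66386 s⁻¹
Solve γ̇ = πDN/h for N: N_max = γ̇_max·h/(π·D) = 5.66386 × 0.00461 / (π × 0.0416) = 0.199788 rev/s = 11.9873 rpm

value=11.99 rpm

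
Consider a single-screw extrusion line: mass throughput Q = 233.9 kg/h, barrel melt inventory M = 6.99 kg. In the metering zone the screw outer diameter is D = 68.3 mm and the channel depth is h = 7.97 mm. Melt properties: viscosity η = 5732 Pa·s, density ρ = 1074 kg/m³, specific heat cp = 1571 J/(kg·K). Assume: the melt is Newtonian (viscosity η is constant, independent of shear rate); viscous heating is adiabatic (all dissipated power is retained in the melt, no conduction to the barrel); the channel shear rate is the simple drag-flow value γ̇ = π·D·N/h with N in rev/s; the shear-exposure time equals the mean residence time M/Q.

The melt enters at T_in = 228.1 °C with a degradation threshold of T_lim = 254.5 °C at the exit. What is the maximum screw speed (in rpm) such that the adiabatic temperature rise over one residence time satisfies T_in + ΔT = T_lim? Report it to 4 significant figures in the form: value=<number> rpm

value=18.94 rpm

Q_s = Q / 3600 = 233.9 / 3600 = 0.0649722 kg/s
Mean residence time: t_res = M/Q_s = 6.99 kg / 0.0649722 kg/s = 107.584 s
Convert to metres: D = 0.0683 m, h = 0.00797 m
ΔT_a = T_lim − T_in = 254.5 − 228.1 = 26.4 K
γ̇_max² = ΔT_a·ρ·cp/(η·t_res) = 26.4·1074·1571/(5732·107.584) = 72.2319 s⁻²
Take the square root: γ̇_max = √(72.2319) = 8.49893 s⁻¹
N_max = γ̇_max·h / (π·D) = 8.49893 · 0.00797 / (π · 0.0683) = 0.315684 rev/s = 18.941 rpm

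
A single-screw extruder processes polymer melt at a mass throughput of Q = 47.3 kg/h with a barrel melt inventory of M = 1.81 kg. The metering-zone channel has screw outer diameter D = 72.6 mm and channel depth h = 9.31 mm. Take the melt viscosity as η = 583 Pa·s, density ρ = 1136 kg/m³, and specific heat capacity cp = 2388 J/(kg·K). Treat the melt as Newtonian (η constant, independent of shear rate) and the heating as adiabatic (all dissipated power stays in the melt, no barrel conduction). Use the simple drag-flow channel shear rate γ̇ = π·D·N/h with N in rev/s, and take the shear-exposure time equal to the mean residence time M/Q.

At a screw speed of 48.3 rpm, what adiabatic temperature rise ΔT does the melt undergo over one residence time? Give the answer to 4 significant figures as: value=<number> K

Q_s = Q / 3600 = 47.3 / 3600 = 0.0131389 kg/s
Mean residence time: t_res = M/Q_s = 1.81 kg / 0.0131389 kg/s = 137.759 s
D = 72.6 mm = 0.0726 m;  h = 9.31 mm = 0.00931 m;  N = 48.3 rpm / 60 = 0.805 rev/s
Shear rate: γ̇ = πDN/h = π·0.0726·0.805/0.00931 = 19.7212 s⁻¹
ΔT = η·γ̇²·t_res / (ρ·cp) = 583 · (19.7212)² · 137.759 / (1136 · 2388) = 11.5144 K

value=11.51 K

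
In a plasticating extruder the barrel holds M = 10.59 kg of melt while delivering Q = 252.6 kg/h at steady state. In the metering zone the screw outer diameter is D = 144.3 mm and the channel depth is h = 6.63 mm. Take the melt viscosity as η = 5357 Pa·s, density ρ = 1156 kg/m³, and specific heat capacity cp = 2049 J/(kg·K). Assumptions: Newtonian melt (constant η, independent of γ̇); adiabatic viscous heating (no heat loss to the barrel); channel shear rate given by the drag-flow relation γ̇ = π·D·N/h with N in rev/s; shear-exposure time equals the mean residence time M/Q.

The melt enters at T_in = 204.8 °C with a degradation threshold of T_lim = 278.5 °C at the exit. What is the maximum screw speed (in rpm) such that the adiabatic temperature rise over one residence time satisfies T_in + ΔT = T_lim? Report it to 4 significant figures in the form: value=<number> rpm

Q_s = Q / 3600 = 252.6 / 3600 = 0.0701667 kg/s
t_res = M / Q_s = 10.59 ÷ 0.0701667 = 150.926 s
Geometry in SI: D = 144.3 mm → 0.1443 m, h = 6.63 mm → 0.00663 m
Allowable rise: ΔT_a = T_lim − T_in = 278.5 − 204.8 = 73.7 K
γ̇_max² = ΔT_a·ρ·cp/(η·t_res) = 73.7·1156·2049/(5357·150.926) = 215.914 s⁻²
γ̇_max = √215.914 = 14.694 s⁻¹
N_max = γ̇_max h / (πD) = 14.694·0.00663/(π·0.1443) = 0.214901 rev/s → ×60 = 12.894 rpm

value=12.89 rpm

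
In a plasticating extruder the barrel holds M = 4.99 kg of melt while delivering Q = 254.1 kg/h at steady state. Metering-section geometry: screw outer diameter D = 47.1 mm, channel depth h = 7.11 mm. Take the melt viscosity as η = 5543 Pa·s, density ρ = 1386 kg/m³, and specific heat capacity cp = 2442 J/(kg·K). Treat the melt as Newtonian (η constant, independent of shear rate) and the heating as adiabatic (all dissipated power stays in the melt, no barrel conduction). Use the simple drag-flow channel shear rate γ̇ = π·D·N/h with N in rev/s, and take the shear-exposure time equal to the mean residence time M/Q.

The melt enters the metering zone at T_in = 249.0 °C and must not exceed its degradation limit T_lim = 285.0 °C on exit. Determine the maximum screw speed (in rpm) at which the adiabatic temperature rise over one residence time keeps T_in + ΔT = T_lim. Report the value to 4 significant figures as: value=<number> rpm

Throughput in SI: Q_s = 254.1 kg/h ÷ 3600 s/h = 0.0705833 kg/s
t_res = M / Q_s = 4.99 ÷ 0.0705833 = 70.6966 s
Convert to metres: D = 0.0471 m, h = 0.00711 m
ΔT_a = T_lim − T_in = 285.0 °C − 249.0 °C = 36 K
γ̇_max² = ΔT_a·ρ·cp / (η·t_res) = [36 × 1386 × 2442] / [5543 × 70.6966] = 310.934 s⁻²
γ̇_max = sqrt(310.934) = 17.6333 s⁻¹
N_max = γ̇_max·h / (π·D) = 17.6333 · 0.00711 / (π · 0.0471) = 0.847292 rev/s = 50.8375 rpm

value=50.84 rpm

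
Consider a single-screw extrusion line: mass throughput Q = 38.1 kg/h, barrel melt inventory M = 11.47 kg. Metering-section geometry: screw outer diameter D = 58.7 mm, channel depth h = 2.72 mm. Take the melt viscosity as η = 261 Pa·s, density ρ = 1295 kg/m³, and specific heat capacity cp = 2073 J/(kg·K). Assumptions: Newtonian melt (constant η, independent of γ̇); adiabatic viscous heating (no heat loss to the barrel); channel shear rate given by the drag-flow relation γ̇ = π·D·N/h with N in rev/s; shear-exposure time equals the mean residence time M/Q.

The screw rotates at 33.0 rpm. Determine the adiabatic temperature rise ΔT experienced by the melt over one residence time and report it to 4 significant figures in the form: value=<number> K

value=146.5 K

Q_s = Q / 3600 = 38.1 / 3600 = 0.0105833 kg/s
t_res = M / Q_s = 11.47 ÷ 0.0105833 = 1083.78 s
D = 58.7 mm = 0.0587 m;  h = 2.72 mm = 0.00272 m;  N = 33.0 rpm / 60 = 0.55 rev/s
γ̇ = π D N / h = (π)(0.0587)(0.55) / 0.00272 = 37.2891 s⁻¹
ΔT = η·γ̇²·t_res/(ρ·cp) = [261 × 37.2891² × 1083.78] / [1295 × 2073] = 146.513 K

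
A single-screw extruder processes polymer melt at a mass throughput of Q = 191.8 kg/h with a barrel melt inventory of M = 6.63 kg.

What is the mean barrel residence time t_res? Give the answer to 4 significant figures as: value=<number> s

Q_s = Q / 3600 = 191.8 / 3600 = 0.0532778 kg/s
t_res = M / Q_s = 6.63 / 0.0532778 = 124.442 s

value=124.4 s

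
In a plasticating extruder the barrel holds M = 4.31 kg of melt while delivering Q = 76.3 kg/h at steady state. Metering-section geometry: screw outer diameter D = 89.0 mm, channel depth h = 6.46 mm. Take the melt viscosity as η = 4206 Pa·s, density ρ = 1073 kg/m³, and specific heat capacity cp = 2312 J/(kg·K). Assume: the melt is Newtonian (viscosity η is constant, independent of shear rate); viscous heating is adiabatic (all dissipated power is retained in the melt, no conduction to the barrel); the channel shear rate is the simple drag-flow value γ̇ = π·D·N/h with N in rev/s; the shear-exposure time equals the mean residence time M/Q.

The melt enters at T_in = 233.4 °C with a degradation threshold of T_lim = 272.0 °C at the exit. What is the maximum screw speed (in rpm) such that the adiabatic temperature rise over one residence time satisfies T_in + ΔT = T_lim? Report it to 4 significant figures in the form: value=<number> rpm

value=14.67 rpm

Q_s = Q / 3600 = 76.3 / 3600 = 0.0211944 kg/s
t_res = M / Q_s = 4.31 / 0.0211944 = 203.355 s
Geometry in SI: D = 89.0 mm → 0.089 m, h = 6.46 mm → 0.00646 m
Allowable rise: ΔT_a = T_lim − T_in = 272.0 − 233.4 = 38.6 K
Invert ΔT = ηγ̇²t_res/(ρcp) for γ̇: γ̇_max² = ΔT_a ρ cp / (η t_res) = 38.6·1073·2312 / (4206·203.355) = 111.957 s⁻²
Take the square root: γ̇_max = √(111.957) = 10.581 s⁻¹
N_max = γ̇_max·h / (π·D) = 10.581 · 0.00646 / (π · 0.089) = 0.244466 rev/s = 14.6679 rpm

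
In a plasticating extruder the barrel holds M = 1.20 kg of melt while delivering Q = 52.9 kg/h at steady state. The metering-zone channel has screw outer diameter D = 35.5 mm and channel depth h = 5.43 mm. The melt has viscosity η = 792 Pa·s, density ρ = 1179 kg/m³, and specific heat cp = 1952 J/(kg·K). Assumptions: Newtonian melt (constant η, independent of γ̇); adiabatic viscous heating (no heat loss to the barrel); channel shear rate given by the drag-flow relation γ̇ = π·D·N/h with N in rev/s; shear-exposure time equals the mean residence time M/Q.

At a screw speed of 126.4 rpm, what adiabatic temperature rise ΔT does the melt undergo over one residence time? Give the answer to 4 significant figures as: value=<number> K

Throughput in SI: Q_s = 52.9 kg/h ÷ 3600 s/h = 0.0146944 kg/s
t_res = M / Q_s = 1.20 / 0.0146944 = 81.6635 s
Convert to SI: D = 0.0355 m, h = 0.00543 m, N = 126.4/60 = 2.10667 rev/s
Shear rate: γ̇ = πDN/h = π·0.0355·2.10667/0.00543 = 43.2687 s⁻¹
Adiabatic rise: ΔT = η γ̇² t_res / (ρ cp) = 792·(43.2687)²·81.6635 / (1179·1952) = 52.6148 K

value=52.61 K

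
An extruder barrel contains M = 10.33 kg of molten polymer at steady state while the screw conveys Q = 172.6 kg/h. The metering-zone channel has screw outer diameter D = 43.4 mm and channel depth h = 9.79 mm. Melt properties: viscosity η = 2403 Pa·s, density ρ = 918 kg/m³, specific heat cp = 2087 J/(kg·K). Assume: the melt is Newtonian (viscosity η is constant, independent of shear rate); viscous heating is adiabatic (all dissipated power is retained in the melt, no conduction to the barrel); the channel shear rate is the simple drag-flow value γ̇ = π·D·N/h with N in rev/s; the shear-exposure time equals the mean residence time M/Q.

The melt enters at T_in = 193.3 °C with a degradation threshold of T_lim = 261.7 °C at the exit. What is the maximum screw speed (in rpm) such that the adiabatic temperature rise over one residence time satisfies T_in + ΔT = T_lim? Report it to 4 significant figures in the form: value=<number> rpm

Q_s = Q / 3600 = 172.6 / 3600 = 0.0479444 kg/s
t_res = M / Q_s = 10.33 / 0.0479444 = 215.458 s
Geometry in SI: D = 43.4 mm → 0.0434 m, h = 9.79 mm → 0.00979 m
Allowable rise: ΔT_a = T_lim − T_in = 261.7 − 193.3 = 68.4 K
Invert ΔT = ηγ̇²t_res/(ρcp) for γ̇: γ̇_max² = ΔT_a ρ cp / (η t_res) = 68.4·918·2087 / (2403·215.458) = 253.108 s⁻²
γ̇_max = √253.108 = 15.9094 s⁻¹
N_max = γ̇_max h / (πD) = 15.9094·0.00979/(π·0.0434) = 1.14234 rev/s → ×60 = 68.5405 rpm

value=68.54 rpm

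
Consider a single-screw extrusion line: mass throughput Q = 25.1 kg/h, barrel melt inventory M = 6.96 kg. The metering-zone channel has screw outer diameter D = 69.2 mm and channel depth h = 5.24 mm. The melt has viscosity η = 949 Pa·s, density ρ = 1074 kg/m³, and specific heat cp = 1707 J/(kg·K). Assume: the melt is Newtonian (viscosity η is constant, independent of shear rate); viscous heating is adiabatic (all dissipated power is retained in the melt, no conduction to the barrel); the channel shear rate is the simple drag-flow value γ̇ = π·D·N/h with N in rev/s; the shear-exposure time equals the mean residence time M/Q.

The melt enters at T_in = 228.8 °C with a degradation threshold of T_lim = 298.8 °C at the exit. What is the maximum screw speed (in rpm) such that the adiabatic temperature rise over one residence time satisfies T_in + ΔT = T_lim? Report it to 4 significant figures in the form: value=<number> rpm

Convert throughput: Q = 25.1 kg/h = 25.1/3600 = 0.00697222 kg/s
Mean residence time: t_res = M/Q_s = 6.96 kg / 0.00697222 kg/s = 998.247 s
D = 69.2 mm = 0.0692 m;  h = 5.24 mm = 0.00524 m
ΔT_a = T_lim − T_in = 298.8 °C − 228.8 °C = 70 K
γ̇_max² = ΔT_a·ρ·cp/(η·t_res) = 70·1074·1707/(949·998.247) = 135.466 s⁻²
Take the square root: γ̇_max = √(135.466) = 11.639 s⁻¹
Solve γ̇ = πDN/h for N: N_max = γ̇_max·h/(π·D) = 11.639 × 0.00524 / (π × 0.0692) = 0.280538 rev/s = 16.8323 rpm

value=16.83 rpm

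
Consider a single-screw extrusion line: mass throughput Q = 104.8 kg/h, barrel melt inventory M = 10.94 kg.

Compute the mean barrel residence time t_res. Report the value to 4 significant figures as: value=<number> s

value=375.8 s

Convert throughput: Q = 104.8 kg/h = 104.8/3600 = 0.0291111 kg/s
t_res = M / Q_s = 10.94 ÷ 0.0291111 = 375.802 s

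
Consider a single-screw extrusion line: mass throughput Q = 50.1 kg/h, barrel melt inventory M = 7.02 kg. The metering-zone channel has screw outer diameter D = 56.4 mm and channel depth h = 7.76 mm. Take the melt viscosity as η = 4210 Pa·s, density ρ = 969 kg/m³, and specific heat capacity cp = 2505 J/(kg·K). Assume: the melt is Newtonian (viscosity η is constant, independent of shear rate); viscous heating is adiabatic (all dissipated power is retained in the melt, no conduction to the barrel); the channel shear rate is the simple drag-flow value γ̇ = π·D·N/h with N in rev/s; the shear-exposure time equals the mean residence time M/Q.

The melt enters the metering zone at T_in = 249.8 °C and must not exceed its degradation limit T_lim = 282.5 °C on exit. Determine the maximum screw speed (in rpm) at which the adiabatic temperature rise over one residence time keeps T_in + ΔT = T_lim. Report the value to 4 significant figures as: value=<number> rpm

Throughput in SI: Q_s = 50.1 kg/h ÷ 3600 s/h = 0.0139167 kg/s
t_res = M / Q_s = 7.02 / 0.0139167 = 504.431 s
Geometry in SI: D = 56.4 mm → 0.0564 m, h = 7.76 mm → 0.00776 m
Allowable rise: ΔT_a = T_lim − T_in = 282.5 − 249.8 = 32.7 K
γ̇_max² = ΔT_a·ρ·cp/(η·t_res) = 32.7·969·2505/(4210·504.431) = 37.3762 s⁻²
Take the square root: γ̇_max = √(37.3762) = 6.11361 s⁻¹
N_max = γ̇_max·h / (π·D) = 6.11361 · 0.00776 / (π · 0.0564) = 0.267751 rev/s = 16.065 rpm

value=16.07 rpm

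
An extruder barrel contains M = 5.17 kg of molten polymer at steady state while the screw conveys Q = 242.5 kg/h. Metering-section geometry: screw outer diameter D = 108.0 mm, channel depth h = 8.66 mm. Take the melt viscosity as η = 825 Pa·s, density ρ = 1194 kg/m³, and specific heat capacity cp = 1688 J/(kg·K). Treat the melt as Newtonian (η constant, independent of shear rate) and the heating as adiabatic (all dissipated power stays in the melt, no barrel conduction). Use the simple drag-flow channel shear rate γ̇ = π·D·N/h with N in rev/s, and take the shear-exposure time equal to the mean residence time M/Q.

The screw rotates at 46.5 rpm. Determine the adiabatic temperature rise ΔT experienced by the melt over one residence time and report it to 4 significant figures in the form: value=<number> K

Throughput in SI: Q_s = 242.5 kg/h ÷ 3600 s/h = 0.0673611 kg/s
t_res = M / Q_s = 5.17 ÷ 0.0673611 = 76.7505 s
Convert to SI: D = 0.108 m, h = 0.00866 m, N = 46.5/60 = 0.775 rev/s
γ̇ = π D N / h = (π)(0.108)(0.775) / 0.00866 = 30.3639 s⁻¹
ΔT = η·γ̇²·t_res / (ρ·cp) = 825 · (30.3639)² · 76.7505 / (1194 · 1688) = 28.965 K

value=28.96 K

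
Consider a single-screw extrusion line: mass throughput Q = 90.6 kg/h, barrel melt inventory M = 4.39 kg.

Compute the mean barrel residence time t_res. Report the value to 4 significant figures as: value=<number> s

Convert throughput: Q = 90.6 kg/h = 90.6/3600 = 0.0251667 kg/s
t_res = M / Q_s = 4.39 / 0.0251667 = 174.437 s

value=174.4 s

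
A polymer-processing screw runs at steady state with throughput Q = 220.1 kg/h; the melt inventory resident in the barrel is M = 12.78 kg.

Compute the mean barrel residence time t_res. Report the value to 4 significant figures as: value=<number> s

Throughput in SI: Q_s = 220.1 kg/h ÷ 3600 s/h = 0.0611389 kg/s
Mean residence time: t_res = M/Q_s = 12.78 kg / 0.0611389 kg/s = 209.032 s

value=209.0 s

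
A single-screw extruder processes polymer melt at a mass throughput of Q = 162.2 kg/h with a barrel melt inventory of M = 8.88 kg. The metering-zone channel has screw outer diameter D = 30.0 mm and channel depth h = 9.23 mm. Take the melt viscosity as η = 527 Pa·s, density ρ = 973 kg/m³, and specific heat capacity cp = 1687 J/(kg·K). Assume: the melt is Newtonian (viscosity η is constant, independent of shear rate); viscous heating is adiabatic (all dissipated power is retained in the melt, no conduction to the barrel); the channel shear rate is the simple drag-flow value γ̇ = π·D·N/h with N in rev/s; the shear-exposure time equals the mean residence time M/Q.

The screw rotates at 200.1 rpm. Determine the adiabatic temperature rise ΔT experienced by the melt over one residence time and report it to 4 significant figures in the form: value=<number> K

Convert throughput: Q = 162.2 kg/h = 162.2/3600 = 0.0450556 kg/s
Mean residence time: t_res = M/Q_s = 8.88 kg / 0.0450556 kg/s = 197.09 s
D = 30.0 mm = 0.03 m;  h = 9.23 mm = 0.00923 m;  N = 200.1 rpm / 60 = 3.335 rev/s
γ̇ = π·D·N / h = π · 0.03 · 3.335 / 0.00923 = 34.0538 s⁻¹
ΔT = η·γ̇²·t_res / (ρ·cp) = 527 · (34.0538)² · 197.09 / (973 · 1687) = 73.38 K

value=73.38 K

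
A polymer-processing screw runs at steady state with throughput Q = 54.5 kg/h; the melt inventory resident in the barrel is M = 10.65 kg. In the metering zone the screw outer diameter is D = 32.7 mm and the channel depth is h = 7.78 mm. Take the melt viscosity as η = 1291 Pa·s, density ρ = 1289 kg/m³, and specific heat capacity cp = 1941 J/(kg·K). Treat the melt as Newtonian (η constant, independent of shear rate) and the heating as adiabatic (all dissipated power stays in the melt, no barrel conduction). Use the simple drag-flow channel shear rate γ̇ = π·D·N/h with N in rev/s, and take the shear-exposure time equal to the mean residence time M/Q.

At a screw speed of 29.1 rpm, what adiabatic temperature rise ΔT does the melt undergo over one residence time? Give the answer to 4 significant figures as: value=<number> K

Throughput in SI: Q_s = 54.5 kg/h ÷ 3600 s/h = 0.0151389 kg/s
t_res = M / Q_s = 10.65 ÷ 0.0151389 = 703.486 s
Convert to SI: D = 0.0327 m, h = 0.00778 m, N = 29.1/60 = 0.485 rev/s
γ̇ = π D N / h = (π)(0.0327)(0.485) / 0.00778 = 6.40412 s⁻¹
ΔT = η·γ̇²·t_res / (ρ·cp) = 1291 · (6.40412)² · 703.486 / (1289 · 1941) = 14.8875 K

value=14.89 K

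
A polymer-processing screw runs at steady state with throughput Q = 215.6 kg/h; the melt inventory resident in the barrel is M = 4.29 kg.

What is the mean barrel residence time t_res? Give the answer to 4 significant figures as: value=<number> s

Throughput in SI: Q_s = 215.6 kg/h ÷ 3600 s/h = 0.0598889 kg/s
Mean residence time: t_res = M/Q_s = 4.29 kg / 0.0598889 kg/s = 71.6327 s

value=71.63 s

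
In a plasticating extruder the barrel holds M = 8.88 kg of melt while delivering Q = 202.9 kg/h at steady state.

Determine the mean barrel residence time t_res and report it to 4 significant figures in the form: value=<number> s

value=157.6 s

Convert throughput: Q = 202.9 kg/h = 202.9/3600 = 0.0563611 kg/s
t_res = M / Q_s = 8.88 ÷ 0.0563611 = 157.555 s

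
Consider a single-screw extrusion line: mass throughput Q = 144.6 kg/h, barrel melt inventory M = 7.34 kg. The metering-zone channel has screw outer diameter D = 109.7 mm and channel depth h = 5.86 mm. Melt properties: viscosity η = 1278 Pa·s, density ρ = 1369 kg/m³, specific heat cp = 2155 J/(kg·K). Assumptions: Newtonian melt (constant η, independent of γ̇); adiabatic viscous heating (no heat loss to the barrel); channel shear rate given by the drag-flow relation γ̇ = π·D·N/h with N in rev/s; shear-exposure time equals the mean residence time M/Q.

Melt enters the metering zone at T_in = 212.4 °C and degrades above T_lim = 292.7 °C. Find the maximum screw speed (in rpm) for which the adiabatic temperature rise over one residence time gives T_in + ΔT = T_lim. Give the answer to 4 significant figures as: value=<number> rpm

Convert throughput: Q = 144.6 kg/h = 144.6/3600 = 0.0401667 kg/s
t_res = M / Q_s = 7.34 / 0.0401667 = 182.739 s
Geometry in SI: D = 109.7 mm → 0.1097 m, h = 5.86 mm → 0.00586 m
ΔT_a = T_lim − T_in = 292.7 °C − 212.4 °C = 80.3 K
Invert ΔT = ηγ̇²t_res/(ρcp) for γ̇: γ̇_max² = ΔT_a ρ cp / (η t_res) = 80.3·1369·2155 / (1278·182.739) = 1014.39 s⁻²
Take the square root: γ̇_max = √(1014.39) = 31.8495 s⁻¹
N_max = γ̇_max h / (πD) = 31.8495·0.00586/(π·0.1097) = 0.541556 rev/s → ×60 = 32.4934 rpm

value=32.49 rpm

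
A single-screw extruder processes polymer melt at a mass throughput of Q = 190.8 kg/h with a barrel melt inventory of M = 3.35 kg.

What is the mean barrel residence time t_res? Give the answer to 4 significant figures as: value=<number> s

Convert throughput: Q = 190.8 kg/h = 190.8/3600 = 0.053 kg/s
Mean residence time: t_res = M/Q_s = 3.35 kg / 0.053 kg/s = 63.2075 s

value=63.21 s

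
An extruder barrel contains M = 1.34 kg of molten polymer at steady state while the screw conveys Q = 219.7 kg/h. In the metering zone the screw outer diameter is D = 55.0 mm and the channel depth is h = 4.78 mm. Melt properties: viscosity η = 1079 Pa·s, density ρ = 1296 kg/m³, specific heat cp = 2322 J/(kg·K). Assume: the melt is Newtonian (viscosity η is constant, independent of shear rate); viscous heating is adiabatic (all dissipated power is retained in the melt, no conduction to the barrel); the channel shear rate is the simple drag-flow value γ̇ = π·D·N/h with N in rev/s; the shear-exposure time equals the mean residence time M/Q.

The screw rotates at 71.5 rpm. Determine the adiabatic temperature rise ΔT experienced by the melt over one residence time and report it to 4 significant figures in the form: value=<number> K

value=14.61 K

Q_s = Q / 3600 = 219.7 / 3600 = 0.0610278 kg/s
t_res = M / Q_s = 1.34 ÷ 0.0610278 = 21.9572 s
Geometry in metres: D = 55.0 mm → 0.055 m, h = 4.78 mm → 0.00478 m; screw speed N = 71.5 rpm = 1.19167 rev/s
γ̇ = π·D·N / h = π · 0.055 · 1.19167 / 0.00478 = 43.0764 s⁻¹
ΔT = η·γ̇²·t_res / (ρ·cp) = 1079 · (43.0764)² · 21.9572 / (1296 · 2322) = 14.6087 K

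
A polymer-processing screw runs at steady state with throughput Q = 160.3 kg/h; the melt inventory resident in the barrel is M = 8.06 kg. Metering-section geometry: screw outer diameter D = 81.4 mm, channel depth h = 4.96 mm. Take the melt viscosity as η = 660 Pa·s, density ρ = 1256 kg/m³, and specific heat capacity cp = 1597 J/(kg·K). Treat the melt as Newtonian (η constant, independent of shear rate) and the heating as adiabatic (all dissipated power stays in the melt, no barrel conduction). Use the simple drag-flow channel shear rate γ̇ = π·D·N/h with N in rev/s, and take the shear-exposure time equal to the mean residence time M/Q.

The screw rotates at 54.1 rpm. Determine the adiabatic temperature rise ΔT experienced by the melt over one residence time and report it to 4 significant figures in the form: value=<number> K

Throughput in SI: Q_s = 160.3 kg/h ÷ 3600 s/h = 0.0445278 kg/s
Mean residence time: t_res = M/Q_s = 8.06 kg / 0.0445278 kg/s = 181.011 s
Geometry in metres: D = 81.4 mm → 0.0814 m, h = 4.96 mm → 0.00496 m; screw speed N = 54.1 rpm = 0.901667 rev/s
Shear rate: γ̇ = πDN/h = π·0.0814·0.901667/0.00496 = 46.4878 s⁻¹
ΔT = η·γ̇²·t_res/(ρ·cp) = [660 × 46.4878² × 181.011] / [1256 × 1597] = 128.715 K

value=128.7 K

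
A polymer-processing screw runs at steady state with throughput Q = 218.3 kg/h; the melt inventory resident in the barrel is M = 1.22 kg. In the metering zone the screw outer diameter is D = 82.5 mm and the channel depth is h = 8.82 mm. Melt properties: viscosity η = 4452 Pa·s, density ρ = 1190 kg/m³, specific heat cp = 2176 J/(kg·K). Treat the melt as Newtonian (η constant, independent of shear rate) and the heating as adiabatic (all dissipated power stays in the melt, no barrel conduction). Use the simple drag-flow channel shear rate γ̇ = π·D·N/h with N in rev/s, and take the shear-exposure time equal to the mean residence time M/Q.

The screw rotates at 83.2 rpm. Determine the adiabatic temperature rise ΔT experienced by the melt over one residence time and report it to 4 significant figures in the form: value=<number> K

value=57.43 K

Throughput in SI: Q_s = 218.3 kg/h ÷ 3600 s/h = 0.0606389 kg/s
Mean residence time: t_res = M/Q_s = 1.22 kg / 0.0606389 kg/s = 20.1191 s
D = 82.5 mm = 0.0825 m;  h = 8.82 mm = 0.00882 m;  N = 83.2 rpm / 60 = 1.38667 rev/s
Shear rate: γ̇ = πDN/h = π·0.0825·1.38667/0.00882 = 40.7481 s⁻¹
Adiabatic rise: ΔT = η γ̇² t_res / (ρ cp) = 4452·(40.7481)²·20.1191 / (1190·2176) = 57.4345 K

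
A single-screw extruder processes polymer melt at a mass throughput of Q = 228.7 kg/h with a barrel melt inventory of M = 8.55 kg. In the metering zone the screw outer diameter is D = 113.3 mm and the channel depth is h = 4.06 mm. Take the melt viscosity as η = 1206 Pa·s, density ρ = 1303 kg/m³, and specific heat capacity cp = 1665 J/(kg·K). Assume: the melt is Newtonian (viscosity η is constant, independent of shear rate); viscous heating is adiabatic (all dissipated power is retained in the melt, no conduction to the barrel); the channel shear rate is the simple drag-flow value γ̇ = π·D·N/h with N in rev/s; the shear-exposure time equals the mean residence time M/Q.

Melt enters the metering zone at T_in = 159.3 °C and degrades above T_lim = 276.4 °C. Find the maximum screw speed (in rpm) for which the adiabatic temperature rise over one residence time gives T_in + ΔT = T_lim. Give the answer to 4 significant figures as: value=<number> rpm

value=27.08 rpm

Convert throughput: Q = 228.7 kg/h = 228.7/3600 = 0.0635278 kg/s
Mean residence time: t_res = M/Q_s = 8.55 kg / 0.0635278 kg/s = 134.587 s
D = 113.3 mm = 0.1133 m;  h = 4.06 mm = 0.00406 m
Allowable rise: ΔT_a = T_lim − T_in = 276.4 − 159.3 = 117.1 K
γ̇_max² = ΔT_a·ρ·cp / (η·t_res) = [117.1 × 1303 × 1665] / [1206 × 134.587] = 1565.19 s⁻²
γ̇_max = sqrt(1565.19) = 39.5624 s⁻¹
N_max = γ̇_max h / (πD) = 39.5624·0.00406/(π·0.1133) = 0.451262 rev/s → ×60 = 27.0757 rpm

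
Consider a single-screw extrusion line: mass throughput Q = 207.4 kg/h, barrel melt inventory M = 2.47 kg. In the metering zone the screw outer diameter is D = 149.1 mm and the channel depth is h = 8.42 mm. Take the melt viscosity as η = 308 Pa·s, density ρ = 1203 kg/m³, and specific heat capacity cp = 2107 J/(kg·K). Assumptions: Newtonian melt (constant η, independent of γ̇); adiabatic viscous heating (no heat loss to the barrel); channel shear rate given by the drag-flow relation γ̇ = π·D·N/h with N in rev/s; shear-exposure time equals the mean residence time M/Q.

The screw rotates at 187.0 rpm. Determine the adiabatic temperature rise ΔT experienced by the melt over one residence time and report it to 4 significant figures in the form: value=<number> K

value=156.6 K

Throughput in SI: Q_s = 207.4 kg/h ÷ 3600 s/h = 0.0576111 kg/s
t_res = M / Q_s = 2.47 / 0.0576111 = 42.8737 s
Geometry in metres: D = 149.1 mm → 0.1491 m, h = 8.42 mm → 0.00842 m; screw speed N = 187.0 rpm = 3.11667 rev/s
γ̇ = π D N / h = (π)(0.1491)(3.11667) / 0.00842 = 173.383 s⁻¹
ΔT = η·γ̇²·t_res / (ρ·cp) = 308 · (173.383)² · 42.8737 / (1203 · 2107) = 156.611 K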